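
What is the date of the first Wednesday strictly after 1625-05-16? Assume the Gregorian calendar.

May 16, 1625 is a Friday.
From Friday to the next Wednesday is 5 days.
May 16, 1625 + 5 = May 21, 1625.

May 21, 1625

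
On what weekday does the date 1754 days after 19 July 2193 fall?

Jul 19, 2193 is a Friday.
1754 mod 7 = 4, so 1754 days after a Friday is Friday + 4 = Tuesday.

Tuesday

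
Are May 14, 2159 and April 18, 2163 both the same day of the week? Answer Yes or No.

From May 14, 2159 to Apr 18, 2163 is 1435 days.
1435 mod 7 = 0, so they are the same weekday.
(May 14, 2159 is a Monday; Apr 18, 2163 is a Monday.)

Yes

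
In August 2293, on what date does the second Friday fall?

August 1, 2293 is a Tuesday.
The first Friday is therefore August 4 (3 days later).
The second Friday is 4 + 1×7 = August 11.

August 11, 2293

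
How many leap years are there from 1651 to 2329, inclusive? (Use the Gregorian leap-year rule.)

164

Multiples of 4 in [1651,2329]: 170.
Of those, multiples of 100: 7 (not leap unless ÷400).
Multiples of 400: 1.
Leap years = 170 − 7 + 1 = 164.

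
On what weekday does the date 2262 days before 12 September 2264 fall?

Sep 12, 2264 is a Monday.
2262 mod 7 = 1, so 2262 days before a Monday is Monday − 1 = Sunday.

Sunday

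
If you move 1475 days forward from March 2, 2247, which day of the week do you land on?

Sunday

Mar 2, 2247 is a Tuesday.
1475 mod 7 = 5, so 1475 days after a Tuesday is Tuesday + 5 = Sunday.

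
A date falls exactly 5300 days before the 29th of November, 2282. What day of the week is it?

Tuesday

Nov 29, 2282 is a Wednesday.
5300 mod 7 = 1, so 5300 days before a Wednesday is Wednesday − 1 = Tuesday.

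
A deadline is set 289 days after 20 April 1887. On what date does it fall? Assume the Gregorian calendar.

February 3, 1888

Apr has 30 days: +11 → May 1, 1887 (278 left).
May has 31 days: +31 → Jun 1, 1887 (247 left).
Jun has 30 days: +30 → Jul 1, 1887 (217 left).
Jul has 31 days: +31 → Aug 1, 1887 (186 left).
Aug has 31 days: +31 → Sep 1, 1887 (155 left).
Sep has 30 days: +30 → Oct 1, 1887 (125 left).
Oct has 31 days: +31 → Nov 1, 1887 (94 left).
Nov has 30 days: +30 → Dec 1, 1887 (64 left).
Dec has 31 days: +31 → Jan 1, 1888 (33 left).
Jan has 31 days: +31 → Feb 1, 1888 (2 left).
+2 → Feb 3, 1888.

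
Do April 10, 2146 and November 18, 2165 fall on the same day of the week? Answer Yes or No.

No

From Apr 10, 2146 to Nov 18, 2165 is 7162 days.
7162 mod 7 = 1, so they are different weekdays.
(Apr 10, 2146 is a Sunday; Nov 18, 2165 is a Monday.)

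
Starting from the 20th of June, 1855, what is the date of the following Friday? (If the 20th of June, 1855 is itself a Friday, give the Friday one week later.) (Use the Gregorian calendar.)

June 22, 1855

Jun 20, 1855 is a Wednesday.
From Wednesday to the next Friday is 2 days.
Jun 20, 1855 + 2 = Jun 22, 1855.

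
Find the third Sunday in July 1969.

July 20, 1969

July 1, 1969 is a Tuesday.
The first Sunday is therefore July 6 (5 days later).
The third Sunday is 6 + 2×7 = July 20.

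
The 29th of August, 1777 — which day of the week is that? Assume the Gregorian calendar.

Doomsday rule: the anchor day for the 1700s is Sunday. For year 77: 77÷12 = 6 r 5, and 5÷4 = 1, so 6+5+1 = 12.
Sunday + 12 ≡ Friday — that's 1777's doomsday.
In August the doomsday date is Aug 8.
Aug 29 is 21 days after Aug 8; 21 mod 7 = 0, so Friday + 0 = Friday.

Friday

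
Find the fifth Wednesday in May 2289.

May 1, 2289 is a Wednesday.
The first Wednesday is therefore May 1 (same day).
The fifth Wednesday is 1 + 4×7 = May 29.

May 29, 2289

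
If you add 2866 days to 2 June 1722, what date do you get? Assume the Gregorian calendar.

April 7, 1730

+365 (one year) → Jun 2, 1723 (2501 left).
+366 (one year; includes Feb 29, 1724) → Jun 2, 1724 (2135 left).
+365 (one year) → Jun 2, 1725 (1770 left).
+365 (one year) → Jun 2, 1726 (1405 left).
+365 (one year) → Jun 2, 1727 (1040 left).
+366 (one year; includes Feb 29, 1728) → Jun 2, 1728 (674 left).
+365 (one year) → Jun 2, 1729 (309 left).
Jun has 30 days: +29 → Jul 1, 1729 (280 left).
Jul has 31 days: +31 → Aug 1, 1729 (249 left).
Aug has 31 days: +31 → Sep 1, 1729 (218 left).
Sep has 30 days: +30 → Oct 1, 1729 (188 left).
Oct has 31 days: +31 → Nov 1, 1729 (157 left).
Nov has 30 days: +30 → Dec 1, 1729 (127 left).
Dec has 31 days: +31 → Jan 1, 1730 (96 left).
Jan has 31 days: +31 → Feb 1, 1730 (65 left).
Feb has 28 days: +28 → Mar 1, 1730 (37 left).
Mar has 31 days: +31 → Apr 1, 1730 (6 left).
+6 → Apr 7, 1730.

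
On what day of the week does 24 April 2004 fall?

Doomsday rule: the anchor day for the 2000s is Tuesday. For year 04: 4÷12 = 0 r 4, and 4÷4 = 1, so 0+4+1 = 5.
Tuesday + 5 ≡ Sunday — that's 2004's doomsday.
In April the doomsday date is Apr 4.
Apr 24 is 20 days after Apr 4; 20 mod 7 = 6, so Sunday + 6 = Saturday.

Saturday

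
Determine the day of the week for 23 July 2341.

Wednesday

Doomsday rule: the anchor day for the 2300s is Wednesday. For year 41: 41÷12 = 3 r 5, and 5÷4 = 1, so 3+5+1 = 9.
Wednesday + 9 ≡ Friday — that's 2341's doomsday.
In July the doomsday date is Jul 11.
Jul 23 is 12 days after Jul 11; 12 mod 7 = 5, so Friday + 5 = Wednesday.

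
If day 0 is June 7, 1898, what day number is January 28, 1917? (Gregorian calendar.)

6809

Jun 7, 1898 → Jun 7, 1899: 365 days.
Jun 7, 1899 → Jun 7, 1900: 365 days.
Jun 7, 1900 → Jun 7, 1901: 365 days.
Jun 7, 1901 → Jun 7, 1902: 365 days.
Jun 7, 1902 → Jun 7, 1903: 365 days.
Jun 7, 1903 → Jun 7, 1904: 366 days (Feb 29, 1904 is in that span).
Jun 7, 1904 → Jun 7, 1905: 365 days.
Jun 7, 1905 → Jun 7, 1906: 365 days.
Jun 7, 1906 → Jun 7, 1907: 365 days.
Jun 7, 1907 → Jun 7, 1908: 366 days (Feb 29, 1908 is in that span).
Jun 7, 1908 → Jun 7, 1909: 365 days.
Jun 7, 1909 → Jun 7, 1910: 365 days.
Jun 7, 1910 → Jun 7, 1911: 365 days.
Jun 7, 1911 → Jun 7, 1912: 366 days (Feb 29, 1912 is in that span).
Jun 7, 1912 → Jun 7, 1913: 365 days.
Jun 7, 1913 → Jun 7, 1914: 365 days.
Jun 7, 1914 → Jun 7, 1915: 365 days.
Jun 7, 1915 → Jun 7, 1916: 366 days (Feb 29, 1916 is in that span).
Jun 7, 1916 → Jul 7, 1916: 30 days (June has 30).
Jul 7, 1916 → Aug 7, 1916: 31 days (July has 31).
Aug 7, 1916 → Sep 7, 1916: 31 days (August has 31).
Sep 7, 1916 → Oct 7, 1916: 30 days (September has 30).
Oct 7, 1916 → Nov 7, 1916: 31 days (October has 31).
Nov 7, 1916 → Dec 7, 1916: 30 days (November has 30).
Dec 7, 1916 → Jan 7, 1917: 31 days (December has 31).
Jan 7, 1917 → Jan 28, 1917: 21 days.
Total: 6809 days.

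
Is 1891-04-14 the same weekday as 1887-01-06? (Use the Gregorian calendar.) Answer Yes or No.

No

From Jan 6, 1887 to Apr 14, 1891 is 1559 days.
1559 mod 7 = 5, so they are different weekdays.
(Jan 6, 1887 is a Thursday; Apr 14, 1891 is a Tuesday.)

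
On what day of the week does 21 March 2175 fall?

Tuesday

Doomsday rule: the anchor day for the 2100s is Sunday. For year 75: 75÷12 = 6 r 3, and 3÷4 = 0, so 6+3+0 = 9.
Sunday + 9 ≡ Tuesday — that's 2175's doomsday.
In March the doomsday date is Mar 14.
Mar 21 is 7 days after Mar 14; 7 mod 7 = 0, so Tuesday + 0 = Tuesday.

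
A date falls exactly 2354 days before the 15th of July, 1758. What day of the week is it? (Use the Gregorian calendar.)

First find the weekday of Jul 15, 1758. Doomsday rule: the anchor day for the 1700s is Sunday. For year 58: 58÷12 = 4 r 10, and 10÷4 = 2, so 4+10+2 = 16.
Sunday + 16 ≡ Tuesday — that's 1758's doomsday.
In July the doomsday date is Jul 11.
Jul 15 is 4 days after Jul 11; 4 mod 7 = 4, so Tuesday + 4 = Saturday.
2354 mod 7 = 2, so 2354 days before a Saturday is Saturday − 2 = Thursday.

Thursday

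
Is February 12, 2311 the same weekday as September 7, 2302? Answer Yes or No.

Yes

From Sep 7, 2302 to Feb 12, 2311 is 3080 days.
3080 mod 7 = 0, so they are the same weekday.
(Sep 7, 2302 is a Sunday; Feb 12, 2311 is a Sunday.)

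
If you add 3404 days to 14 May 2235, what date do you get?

September 7, 2244

+366 (one year; includes Feb 29, 2236) → May 14, 2236 (3038 left).
+365 (one year) → May 14, 2237 (2673 left).
+365 (one year) → May 14, 2238 (2308 left).
+365 (one year) → May 14, 2239 (1943 left).
+366 (one year; includes Feb 29, 2240) → May 14, 2240 (1577 left).
+365 (one year) → May 14, 2241 (1212 left).
+365 (one year) → May 14, 2242 (847 left).
+365 (one year) → May 14, 2243 (482 left).
+366 (one year; includes Feb 29, 2244) → May 14, 2244 (116 left).
May has 31 days: +18 → Jun 1, 2244 (98 left).
Jun has 30 days: +30 → Jul 1, 2244 (68 left).
Jul has 31 days: +31 → Aug 1, 2244 (37 left).
Aug has 31 days: +31 → Sep 1, 2244 (6 left).
+6 → Sep 7, 2244.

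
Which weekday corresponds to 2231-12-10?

Doomsday rule: the anchor day for the 2200s is Friday. For year 31: 31÷12 = 2 r 7, and 7÷4 = 1, so 2+7+1 = 10.
Friday + 10 ≡ Monday — that's 2231's doomsday.
In December the doomsday date is Dec 12.
Dec 10 is 2 days before Dec 12; 2 mod 7 = 2, so Monday − 2 = Saturday.

Saturday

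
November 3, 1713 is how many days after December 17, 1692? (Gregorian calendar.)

7625

Dec 17, 1692 → Dec 17, 1693: 365 days.
Dec 17, 1693 → Dec 17, 1694: 365 days.
Dec 17, 1694 → Dec 17, 1695: 365 days.
Dec 17, 1695 → Dec 17, 1696: 366 days (Feb 29, 1696 is in that span).
Dec 17, 1696 → Dec 17, 1697: 365 days.
Dec 17, 1697 → Dec 17, 1698: 365 days.
Dec 17, 1698 → Dec 17, 1699: 365 days.
Dec 17, 1699 → Dec 17, 1700: 365 days.
Dec 17, 1700 → Dec 17, 1701: 365 days.
Dec 17, 1701 → Dec 17, 1702: 365 days.
Dec 17, 1702 → Dec 17, 1703: 365 days.
Dec 17, 1703 → Dec 17, 1704: 366 days (Feb 29, 1704 is in that span).
Dec 17, 1704 → Dec 17, 1705: 365 days.
Dec 17, 1705 → Dec 17, 1706: 365 days.
Dec 17, 1706 → Dec 17, 1707: 365 days.
Dec 17, 1707 → Dec 17, 1708: 366 days (Feb 29, 1708 is in that span).
Dec 17, 1708 → Dec 17, 1709: 365 days.
Dec 17, 1709 → Dec 17, 1710: 365 days.
Dec 17, 1710 → Dec 17, 1711: 365 days.
Dec 17, 1711 → Dec 17, 1712: 366 days (Feb 29, 1712 is in that span).
Dec 17, 1712 → Jan 17, 1713: 31 days (December has 31).
Jan 17, 1713 → Feb 17, 1713: 31 days (January has 31).
Feb 17, 1713 → Mar 17, 1713: 28 days (February has 28).
Mar 17, 1713 → Apr 17, 1713: 31 days (March has 31).
Apr 17, 1713 → May 17, 1713: 30 days (April has 30).
May 17, 1713 → Jun 17, 1713: 31 days (May has 31).
Jun 17, 1713 → Jul 17, 1713: 30 days (June has 30).
Jul 17, 1713 → Aug 17, 1713: 31 days (July has 31).
Aug 17, 1713 → Sep 17, 1713: 31 days (August has 31).
Sep 17, 1713 → Oct 17, 1713: 30 days (September has 30).
Oct 17, 1713 → Nov 3, 1713: 17 days.
Total: 7625 days.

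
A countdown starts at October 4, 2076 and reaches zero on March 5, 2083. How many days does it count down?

Oct 4, 2076 → Oct 4, 2077: 365 days.
Oct 4, 2077 → Oct 4, 2078: 365 days.
Oct 4, 2078 → Oct 4, 2079: 365 days.
Oct 4, 2079 → Oct 4, 2080: 366 days (Feb 29, 2080 is in that span).
Oct 4, 2080 → Oct 4, 2081: 365 days.
Oct 4, 2081 → Oct 4, 2082: 365 days.
Oct 4, 2082 → Nov 4, 2082: 31 days (October has 31).
Nov 4, 2082 → Dec 4, 2082: 30 days (November has 30).
Dec 4, 2082 → Jan 4, 2083: 31 days (December has 31).
Jan 4, 2083 → Feb 4, 2083: 31 days (January has 31).
Feb 4, 2083 → Mar 4, 2083: 28 days (February has 28).
Mar 4, 2083 → Mar 5, 2083: 1 days.
Total: 2343 days.

2343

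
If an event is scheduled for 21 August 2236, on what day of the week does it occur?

Sunday

Doomsday rule: the anchor day for the 2200s is Friday. For year 36: 36÷12 = 3 r 0, and 0÷4 = 0, so 3+0+0 = 3.
Friday + 3 ≡ Monday — that's 2236's doomsday.
In August the doomsday date is Aug 8.
Aug 21 is 13 days after Aug 8; 13 mod 7 = 6, so Monday + 6 = Sunday.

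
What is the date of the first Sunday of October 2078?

October 1, 2078 is a Saturday.
The first Sunday is therefore October 2 (1 days later).

October 2, 2078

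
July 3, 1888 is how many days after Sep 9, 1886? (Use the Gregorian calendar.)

Sep 9, 1886 → Sep 9, 1887: 365 days.
Sep 9, 1887 → Oct 9, 1887: 30 days (September has 30).
Oct 9, 1887 → Nov 9, 1887: 31 days (October has 31).
Nov 9, 1887 → Dec 9, 1887: 30 days (November has 30).
Dec 9, 1887 → Jan 9, 1888: 31 days (December has 31).
Jan 9, 1888 → Feb 9, 1888: 31 days (January has 31).
Feb 9, 1888 → Mar 9, 1888: 29 days (February has 29).
Mar 9, 1888 → Apr 9, 1888: 31 days (March has 31).
Apr 9, 1888 → May 9, 1888: 30 days (April has 30).
May 9, 1888 → Jun 9, 1888: 31 days (May has 31).
Jun 9, 1888 → Jul 3, 1888: 24 days.
Total: 663 days.

663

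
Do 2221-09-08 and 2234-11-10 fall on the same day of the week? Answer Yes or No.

From Sep 8, 2221 to Nov 10, 2234 is 4811 days.
4811 mod 7 = 2, so they are different weekdays.
(Sep 8, 2221 is a Saturday; Nov 10, 2234 is a Monday.)

No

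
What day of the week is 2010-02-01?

Monday

Doomsday rule: the anchor day for the 2000s is Tuesday. For year 10: 10÷12 = 0 r 10, and 10÷4 = 2, so 0+10+2 = 12.
Tuesday + 12 ≡ Sunday — that's 2010's doomsday.
In February the doomsday date is Feb 28 (2010 is not a leap year).
Feb 1 is 27 days before Feb 28; 27 mod 7 = 6, so Sunday − 6 = Monday.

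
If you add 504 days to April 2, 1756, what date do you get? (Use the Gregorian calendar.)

August 19, 1757

+365 (one year) → Apr 2, 1757 (139 left).
Apr has 30 days: +29 → May 1, 1757 (110 left).
May has 31 days: +31 → Jun 1, 1757 (79 left).
Jun has 30 days: +30 → Jul 1, 1757 (49 left).
Jul has 31 days: +31 → Aug 1, 1757 (18 left).
+18 → Aug 19, 1757.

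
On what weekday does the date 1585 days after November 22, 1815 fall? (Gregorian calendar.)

First find the weekday of Nov 22, 1815. Doomsday rule: the anchor day for the 1800s is Friday. For year 15: 15÷12 = 1 r 3, and 3÷4 = 0, so 1+3+0 = 4.
Friday + 4 ≡ Tuesday — that's 1815's doomsday.
In November the doomsday date is Nov 7.
Nov 22 is 15 days after Nov 7; 15 mod 7 = 1, so Tuesday + 1 = Wednesday.
1585 mod 7 = 3, so 1585 days after a Wednesday is Wednesday + 3 = Saturday.

Saturday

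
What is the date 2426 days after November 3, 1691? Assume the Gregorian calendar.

June 25, 1698

+366 (one year; includes Feb 29, 1692) → Nov 3, 1692 (2060 left).
+365 (one year) → Nov 3, 1693 (1695 left).
+365 (one year) → Nov 3, 1694 (1330 left).
+365 (one year) → Nov 3, 1695 (965 left).
+366 (one year; includes Feb 29, 1696) → Nov 3, 1696 (599 left).
+365 (one year) → Nov 3, 1697 (234 left).
Nov has 30 days: +28 → Dec 1, 1697 (206 left).
Dec has 31 days: +31 → Jan 1, 1698 (175 left).
Jan has 31 days: +31 → Feb 1, 1698 (144 left).
Feb has 28 days: +28 → Mar 1, 1698 (116 left).
Mar has 31 days: +31 → Apr 1, 1698 (85 left).
Apr has 30 days: +30 → May 1, 1698 (55 left).
May has 31 days: +31 → Jun 1, 1698 (24 left).
+24 → Jun 25, 1698.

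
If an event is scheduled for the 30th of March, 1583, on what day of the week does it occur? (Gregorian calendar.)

Doomsday rule: the anchor day for the 1500s is Wednesday. For year 83: 83÷12 = 6 r 11, and 11÷4 = 2, so 6+11+2 = 19.
Wednesday + 19 ≡ Monday — that's 1583's doomsday.
In March the doomsday date is Mar 14.
Mar 30 is 16 days after Mar 14; 16 mod 7 = 2, so Monday + 2 = Wednesday.

Wednesday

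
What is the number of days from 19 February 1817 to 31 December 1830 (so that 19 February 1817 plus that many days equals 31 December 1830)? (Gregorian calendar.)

Feb 19, 1817 → Feb 19, 1818: 365 days.
Feb 19, 1818 → Feb 19, 1819: 365 days.
Feb 19, 1819 → Feb 19, 1820: 365 days.
Feb 19, 1820 → Feb 19, 1821: 366 days (Feb 29, 1820 is in that span).
Feb 19, 1821 → Feb 19, 1822: 365 days.
Feb 19, 1822 → Feb 19, 1823: 365 days.
Feb 19, 1823 → Feb 19, 1824: 365 days.
Feb 19, 1824 → Feb 19, 1825: 366 days (Feb 29, 1824 is in that span).
Feb 19, 1825 → Feb 19, 1826: 365 days.
Feb 19, 1826 → Feb 19, 1827: 365 days.
Feb 19, 1827 → Feb 19, 1828: 365 days.
Feb 19, 1828 → Feb 19, 1829: 366 days (Feb 29, 1828 is in that span).
Feb 19, 1829 → Feb 19, 1830: 365 days.
Feb 19, 1830 → Mar 19, 1830: 28 days (February has 28).
Mar 19, 1830 → Apr 19, 1830: 31 days (March has 31).
Apr 19, 1830 → May 19, 1830: 30 days (April has 30).
May 19, 1830 → Jun 19, 1830: 31 days (May has 31).
Jun 19, 1830 → Jul 19, 1830: 30 days (June has 30).
Jul 19, 1830 → Aug 19, 1830: 31 days (July has 31).
Aug 19, 1830 → Sep 19, 1830: 31 days (August has 31).
Sep 19, 1830 → Oct 19, 1830: 30 days (September has 30).
Oct 19, 1830 → Nov 19, 1830: 31 days (October has 31).
Nov 19, 1830 → Dec 19, 1830: 30 days (November has 30).
Dec 19, 1830 → Dec 31, 1830: 12 days.
Total: 5063 days.

5063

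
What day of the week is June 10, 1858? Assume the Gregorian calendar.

Doomsday rule: the anchor day for the 1800s is Friday. For year 58: 58÷12 = 4 r 10, and 10÷4 = 2, so 4+10+2 = 16.
Friday + 16 ≡ Sunday — that's 1858's doomsday.
In June the doomsday date is Jun 6.
Jun 10 is 4 days after Jun 6; 4 mod 7 = 4, so Sunday + 4 = Thursday.

Thursday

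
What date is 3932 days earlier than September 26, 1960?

−366 (one year; includes Feb 29, 1960) → Sep 26, 1959 (3566 left).
−365 (one year) → Sep 26, 1958 (3201 left).
−365 (one year) → Sep 26, 1957 (2836 left).
−365 (one year) → Sep 26, 1956 (2471 left).
−366 (one year; includes Feb 29, 1956) → Sep 26, 1955 (2105 left).
−365 (one year) → Sep 26, 1954 (1740 left).
−365 (one year) → Sep 26, 1953 (1375 left).
−365 (one year) → Sep 26, 1952 (1010 left).
−366 (one year; includes Feb 29, 1952) → Sep 26, 1951 (644 left).
−365 (one year) → Sep 26, 1950 (279 left).
−26 → Aug 31, 1950 (end of Aug, 31 days; 253 left).
−31 → Jul 31, 1950 (end of Jul, 31 days; 222 left).
−31 → Jun 30, 1950 (end of Jun, 30 days; 191 left).
−30 → May 31, 1950 (end of May, 31 days; 161 left).
−31 → Apr 30, 1950 (end of Apr, 30 days; 130 left).
−30 → Mar 31, 1950 (end of Mar, 31 days; 100 left).
−31 → Feb 28, 1950 (end of Feb, 28 days; 69 left).
−28 → Jan 31, 1950 (end of Jan, 31 days; 41 left).
−31 → Dec 31, 1949 (end of Dec, 31 days; 10 left).
−10 → Dec 21, 1949.

December 21, 1949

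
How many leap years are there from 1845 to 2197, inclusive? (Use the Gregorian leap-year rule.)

Multiples of 4 in [1845,2197]: 88.
Of those, multiples of 100: 3 (not leap unless ÷400).
Multiples of 400: 1.
Leap years = 88 − 3 + 1 = 86.

86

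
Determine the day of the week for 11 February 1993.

January 1, 1993 is a Friday.
Jan 1, 1993 → Feb 1, 1993: 31 days (January has 31).
Feb 1, 1993 → Feb 11, 1993: 10 days.
Total: 41 days.
41 mod 7 = 6, so Friday + 6 = Thursday.

Thursday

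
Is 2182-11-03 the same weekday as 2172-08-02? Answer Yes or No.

Yes

From Aug 2, 2172 to Nov 3, 2182 is 3745 days.
3745 mod 7 = 0, so they are the same weekday.
(Aug 2, 2172 is a Sunday; Nov 3, 2182 is a Sunday.)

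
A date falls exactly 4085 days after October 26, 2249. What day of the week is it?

Tuesday

First find the weekday of Oct 26, 2249. Doomsday rule: the anchor day for the 2200s is Friday. For year 49: 49÷12 = 4 r 1, and 1÷4 = 0, so 4+1+0 = 5.
Friday + 5 ≡ Wednesday — that's 2249's doomsday.
In October the doomsday date is Oct 10.
Oct 26 is 16 days after Oct 10; 16 mod 7 = 2, so Wednesday + 2 = Friday.
4085 mod 7 = 4, so 4085 days after a Friday is Friday + 4 = Tuesday.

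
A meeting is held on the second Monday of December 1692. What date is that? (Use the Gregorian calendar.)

December 8, 1692

December 1, 1692 is a Monday.
The first Monday is therefore December 1 (same day).
The second Monday is 1 + 1×7 = December 8.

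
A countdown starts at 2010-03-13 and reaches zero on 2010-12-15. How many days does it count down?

Mar 13, 2010 → Apr 13, 2010: 31 days (March has 31).
Apr 13, 2010 → May 13, 2010: 30 days (April has 30).
May 13, 2010 → Jun 13, 2010: 31 days (May has 31).
Jun 13, 2010 → Jul 13, 2010: 30 days (June has 30).
Jul 13, 2010 → Aug 13, 2010: 31 days (July has 31).
Aug 13, 2010 → Sep 13, 2010: 31 days (August has 31).
Sep 13, 2010 → Oct 13, 2010: 30 days (September has 30).
Oct 13, 2010 → Nov 13, 2010: 31 days (October has 31).
Nov 13, 2010 → Dec 13, 2010: 30 days (November has 30).
Dec 13, 2010 → Dec 15, 2010: 2 days.
Total: 277 days.

277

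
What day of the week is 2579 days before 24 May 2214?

First find the weekday of May 24, 2214. Doomsday rule: the anchor day for the 2200s is Friday. For year 14: 14÷12 = 1 r 2, and 2÷4 = 0, so 1+2+0 = 3.
Friday + 3 ≡ Monday — that's 2214's doomsday.
In May the doomsday date is May 9.
May 24 is 15 days after May 9; 15 mod 7 = 1, so Monday + 1 = Tuesday.
2579 mod 7 = 3, so 2579 days before a Tuesday is Tuesday − 3 = Saturday.

Saturday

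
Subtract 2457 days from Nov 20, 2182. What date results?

−365 (one year) → Nov 20, 2181 (2092 left).
−365 (one year) → Nov 20, 2180 (1727 left).
−366 (one year; includes Feb 29, 2180) → Nov 20, 2179 (1361 left).
−365 (one year) → Nov 20, 2178 (996 left).
−365 (one year) → Nov 20, 2177 (631 left).
−365 (one year) → Nov 20, 2176 (266 left).
−20 → Oct 31, 2176 (end of Oct, 31 days; 246 left).
−31 → Sep 30, 2176 (end of Sep, 30 days; 215 left).
−30 → Aug 31, 2176 (end of Aug, 31 days; 185 left).
−31 → Jul 31, 2176 (end of Jul, 31 days; 154 left).
−31 → Jun 30, 2176 (end of Jun, 30 days; 123 left).
−30 → May 31, 2176 (end of May, 31 days; 93 left).
−31 → Apr 30, 2176 (end of Apr, 30 days; 62 left).
−30 → Mar 31, 2176 (end of Mar, 31 days; 32 left).
−31 → Feb 29, 2176 (end of Feb, 29 days; 1 left).
−1 → Feb 28, 2176.

February 28, 2176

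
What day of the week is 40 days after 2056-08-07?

Aug 7, 2056 is a Monday.
40 mod 7 = 5, so 40 days after a Monday is Monday + 5 = Saturday.

Saturday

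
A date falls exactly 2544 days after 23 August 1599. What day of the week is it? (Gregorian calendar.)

Thursday

First find the weekday of Aug 23, 1599. Doomsday rule: the anchor day for the 1500s is Wednesday. For year 99: 99÷12 = 8 r 3, and 3÷4 = 0, so 8+3+0 = 11.
Wednesday + 11 ≡ Sunday — that's 1599's doomsday.
In August the doomsday date is Aug 8.
Aug 23 is 15 days after Aug 8; 15 mod 7 = 1, so Sunday + 1 = Monday.
2544 mod 7 = 3, so 2544 days after a Monday is Monday + 3 = Thursday.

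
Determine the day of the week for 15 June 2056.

Thursday

Doomsday rule: the anchor day for the 2000s is Tuesday. For year 56: 56÷12 = 4 r 8, and 8÷4 = 2, so 4+8+2 = 14.
Tuesday + 14 ≡ Tuesday — that's 2056's doomsday.
In June the doomsday date is Jun 6.
Jun 15 is 9 days after Jun 6; 9 mod 7 = 2, so Tuesday + 2 = Thursday.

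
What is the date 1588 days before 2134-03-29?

−365 (one year) → Mar 29, 2133 (1223 left).
−365 (one year) → Mar 29, 2132 (858 left).
−366 (one year; includes Feb 29, 2132) → Mar 29, 2131 (492 left).
−365 (one year) → Mar 29, 2130 (127 left).
−29 → Feb 28, 2130 (end of Feb, 28 days; 98 left).
−28 → Jan 31, 2130 (end of Jan, 31 days; 70 left).
−31 → Dec 31, 2129 (end of Dec, 31 days; 39 left).
−31 → Nov 30, 2129 (end of Nov, 30 days; 8 left).
−8 → Nov 22, 2129.

November 22, 2129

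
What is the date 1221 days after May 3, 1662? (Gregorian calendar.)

September 5, 1665

+365 (one year) → May 3, 1663 (856 left).
+366 (one year; includes Feb 29, 1664) → May 3, 1664 (490 left).
+365 (one year) → May 3, 1665 (125 left).
May has 31 days: +29 → Jun 1, 1665 (96 left).
Jun has 30 days: +30 → Jul 1, 1665 (66 left).
Jul has 31 days: +31 → Aug 1, 1665 (35 left).
Aug has 31 days: +31 → Sep 1, 1665 (4 left).
+4 → Sep 5, 1665.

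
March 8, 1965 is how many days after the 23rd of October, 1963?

502

Oct 23, 1963 → Oct 23, 1964: 366 days (Feb 29, 1964 is in that span).
Oct 23, 1964 → Nov 23, 1964: 31 days (October has 31).
Nov 23, 1964 → Dec 23, 1964: 30 days (November has 30).
Dec 23, 1964 → Jan 23, 1965: 31 days (December has 31).
Jan 23, 1965 → Feb 23, 1965: 31 days (January has 31).
Feb 23, 1965 → Mar 8, 1965: 13 days.
Total: 502 days.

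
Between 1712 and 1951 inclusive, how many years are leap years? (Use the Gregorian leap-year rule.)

58

Multiples of 4 in [1712,1951]: 60.
Of those, multiples of 100: 2 (not leap unless ÷400).
Multiples of 400: 0.
Leap years = 60 − 2 + 0 = 58.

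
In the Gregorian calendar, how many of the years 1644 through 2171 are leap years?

Multiples of 4 in [1644,2171]: 132.
Of those, multiples of 100: 5 (not leap unless ÷400).
Multiples of 400: 1.
Leap years = 132 − 5 + 1 = 128.

128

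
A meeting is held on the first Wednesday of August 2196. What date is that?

August 3, 2196

August 1, 2196 is a Monday.
The first Wednesday is therefore August 3 (2 days later).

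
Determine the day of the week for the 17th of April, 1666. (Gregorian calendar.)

Doomsday rule: the anchor day for the 1600s is Tuesday. For year 66: 66÷12 = 5 r 6, and 6÷4 = 1, so 5+6+1 = 12.
Tuesday + 12 ≡ Sunday — that's 1666's doomsday.
In April the doomsday date is Apr 4.
Apr 17 is 13 days after Apr 4; 13 mod 7 = 6, so Sunday + 6 = Saturday.

Saturday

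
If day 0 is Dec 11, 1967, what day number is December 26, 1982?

Dec 11, 1967 → Dec 11, 1968: 366 days (Feb 29, 1968 is in that span).
Dec 11, 1968 → Dec 11, 1969: 365 days.
Dec 11, 1969 → Dec 11, 1970: 365 days.
Dec 11, 1970 → Dec 11, 1971: 365 days.
Dec 11, 1971 → Dec 11, 1972: 366 days (Feb 29, 1972 is in that span).
Dec 11, 1972 → Dec 11, 1973: 365 days.
Dec 11, 1973 → Dec 11, 1974: 365 days.
Dec 11, 1974 → Dec 11, 1975: 365 days.
Dec 11, 1975 → Dec 11, 1976: 366 days (Feb 29, 1976 is in that span).
Dec 11, 1976 → Dec 11, 1977: 365 days.
Dec 11, 1977 → Dec 11, 1978: 365 days.
Dec 11, 1978 → Dec 11, 1979: 365 days.
Dec 11, 1979 → Dec 11, 1980: 366 days (Feb 29, 1980 is in that span).
Dec 11, 1980 → Dec 11, 1981: 365 days.
Dec 11, 1981 → Jan 11, 1982: 31 days (December has 31).
Jan 11, 1982 → Feb 11, 1982: 31 days (January has 31).
Feb 11, 1982 → Mar 11, 1982: 28 days (February has 28).
Mar 11, 1982 → Apr 11, 1982: 31 days (March has 31).
Apr 11, 1982 → May 11, 1982: 30 days (April has 30).
May 11, 1982 → Jun 11, 1982: 31 days (May has 31).
Jun 11, 1982 → Jul 11, 1982: 30 days (June has 30).
Jul 11, 1982 → Aug 11, 1982: 31 days (July has 31).
Aug 11, 1982 → Sep 11, 1982: 31 days (August has 31).
Sep 11, 1982 → Oct 11, 1982: 30 days (September has 30).
Oct 11, 1982 → Nov 11, 1982: 31 days (October has 31).
Nov 11, 1982 → Dec 11, 1982: 30 days (November has 30).
Dec 11, 1982 → Dec 26, 1982: 15 days.
Total: 5494 days.

5494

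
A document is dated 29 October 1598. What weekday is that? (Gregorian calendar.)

Thursday

Doomsday rule: the anchor day for the 1500s is Wednesday. For year 98: 98÷12 = 8 r 2, and 2÷4 = 0, so 8+2+0 = 10.
Wednesday + 10 ≡ Saturday — that's 1598's doomsday.
In October the doomsday date is Oct 10.
Oct 29 is 19 days after Oct 10; 19 mod 7 = 5, so Saturday + 5 = Thursday.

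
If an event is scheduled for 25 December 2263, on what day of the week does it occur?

Friday

Doomsday rule: the anchor day for the 2200s is Friday. For year 63: 63÷12 = 5 r 3, and 3÷4 = 0, so 5+3+0 = 8.
Friday + 8 ≡ Saturday — that's 2263's doomsday.
In December the doomsday date is Dec 12.
Dec 25 is 13 days after Dec 12; 13 mod 7 = 6, so Saturday + 6 = Friday.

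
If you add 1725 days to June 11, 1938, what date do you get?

March 2, 1943

+365 (one year) → Jun 11, 1939 (1360 left).
+366 (one year; includes Feb 29, 1940) → Jun 11, 1940 (994 left).
+365 (one year) → Jun 11, 1941 (629 left).
+365 (one year) → Jun 11, 1942 (264 left).
Jun has 30 days: +20 → Jul 1, 1942 (244 left).
Jul has 31 days: +31 → Aug 1, 1942 (213 left).
Aug has 31 days: +31 → Sep 1, 1942 (182 left).
Sep has 30 days: +30 → Oct 1, 1942 (152 left).
Oct has 31 days: +31 → Nov 1, 1942 (121 left).
Nov has 30 days: +30 → Dec 1, 1942 (91 left).
Dec has 31 days: +31 → Jan 1, 1943 (60 left).
Jan has 31 days: +31 → Feb 1, 1943 (29 left).
Feb has 28 days: +28 → Mar 1, 1943 (1 left).
+1 → Mar 2, 1943.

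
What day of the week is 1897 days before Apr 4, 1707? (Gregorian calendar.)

Monday

Apr 4, 1707 is a Monday.
1897 mod 7 = 0, so 1897 days before a Monday is Monday − 0 = Monday.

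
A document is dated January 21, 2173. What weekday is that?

Doomsday rule: the anchor day for the 2100s is Sunday. For year 73: 73÷12 = 6 r 1, and 1÷4 = 0, so 6+1+0 = 7.
Sunday + 7 ≡ Sunday — that's 2173's doomsday.
In January the doomsday date is Jan 3 (2173 is not a leap year).
Jan 21 is 18 days after Jan 3; 18 mod 7 = 4, so Sunday + 4 = Thursday.

Thursday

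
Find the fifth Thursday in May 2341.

May 1, 2341 is a Thursday.
The first Thursday is therefore May 1 (same day).
The fifth Thursday is 1 + 4×7 = May 29.

May 29, 2341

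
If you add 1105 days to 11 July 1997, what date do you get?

+365 (one year) → Jul 11, 1998 (740 left).
+365 (one year) → Jul 11, 1999 (375 left).
Jul has 31 days: +21 → Aug 1, 1999 (354 left).
Aug has 31 days: +31 → Sep 1, 1999 (323 left).
Sep has 30 days: +30 → Oct 1, 1999 (293 left).
Oct has 31 days: +31 → Nov 1, 1999 (262 left).
Nov has 30 days: +30 → Dec 1, 1999 (232 left).
Dec has 31 days: +31 → Jan 1, 2000 (201 left).
Jan has 31 days: +31 → Feb 1, 2000 (170 left).
Feb has 29 days: +29 → Mar 1, 2000 (141 left).
Mar has 31 days: +31 → Apr 1, 2000 (110 left).
Apr has 30 days: +30 → May 1, 2000 (80 left).
May has 31 days: +31 → Jun 1, 2000 (49 left).
Jun has 30 days: +30 → Jul 1, 2000 (19 left).
+19 → Jul 20, 2000.

July 20, 2000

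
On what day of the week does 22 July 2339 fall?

Doomsday rule: the anchor day for the 2300s is Wednesday. For year 39: 39÷12 = 3 r 3, and 3÷4 = 0, so 3+3+0 = 6.
Wednesday + 6 ≡ Tuesday — that's 2339's doomsday.
In July the doomsday date is Jul 11.
Jul 22 is 11 days after Jul 11; 11 mod 7 = 4, so Tuesday + 4 = Saturday.

Saturday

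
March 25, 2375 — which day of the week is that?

Doomsday rule: the anchor day for the 2300s is Wednesday. For year 75: 75÷12 = 6 r 3, and 3÷4 = 0, so 6+3+0 = 9.
Wednesday + 9 ≡ Friday — that's 2375's doomsday.
In March the doomsday date is Mar 14.
Mar 25 is 11 days after Mar 14; 11 mod 7 = 4, so Friday + 4 = Tuesday.

Tuesday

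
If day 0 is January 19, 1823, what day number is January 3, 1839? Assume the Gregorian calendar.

5828

Jan 19, 1823 → Jan 19, 1824: 365 days.
Jan 19, 1824 → Jan 19, 1825: 366 days (Feb 29, 1824 is in that span).
Jan 19, 1825 → Jan 19, 1826: 365 days.
Jan 19, 1826 → Jan 19, 1827: 365 days.
Jan 19, 1827 → Jan 19, 1828: 365 days.
Jan 19, 1828 → Jan 19, 1829: 366 days (Feb 29, 1828 is in that span).
Jan 19, 1829 → Jan 19, 1830: 365 days.
Jan 19, 1830 → Jan 19, 1831: 365 days.
Jan 19, 1831 → Jan 19, 1832: 365 days.
Jan 19, 1832 → Jan 19, 1833: 366 days (Feb 29, 1832 is in that span).
Jan 19, 1833 → Jan 19, 1834: 365 days.
Jan 19, 1834 → Jan 19, 1835: 365 days.
Jan 19, 1835 → Jan 19, 1836: 365 days.
Jan 19, 1836 → Jan 19, 1837: 366 days (Feb 29, 1836 is in that span).
Jan 19, 1837 → Jan 19, 1838: 365 days.
Jan 19, 1838 → Feb 19, 1838: 31 days (January has 31).
Feb 19, 1838 → Mar 19, 1838: 28 days (February has 28).
Mar 19, 1838 → Apr 19, 1838: 31 days (March has 31).
Apr 19, 1838 → May 19, 1838: 30 days (April has 30).
May 19, 1838 → Jun 19, 1838: 31 days (May has 31).
Jun 19, 1838 → Jul 19, 1838: 30 days (June has 30).
Jul 19, 1838 → Aug 19, 1838: 31 days (July has 31).
Aug 19, 1838 → Sep 19, 1838: 31 days (August has 31).
Sep 19, 1838 → Oct 19, 1838: 30 days (September has 30).
Oct 19, 1838 → Nov 19, 1838: 31 days (October has 31).
Nov 19, 1838 → Dec 19, 1838: 30 days (November has 30).
Dec 19, 1838 → Jan 3, 1839: 15 days.
Total: 5828 days.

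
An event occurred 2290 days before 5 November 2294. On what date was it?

−365 (one year) → Nov 5, 2293 (1925 left).
−365 (one year) → Nov 5, 2292 (1560 left).
−366 (one year; includes Feb 29, 2292) → Nov 5, 2291 (1194 left).
−365 (one year) → Nov 5, 2290 (829 left).
−365 (one year) → Nov 5, 2289 (464 left).
−365 (one year) → Nov 5, 2288 (99 left).
−5 → Oct 31, 2288 (end of Oct, 31 days; 94 left).
−31 → Sep 30, 2288 (end of Sep, 30 days; 63 left).
−30 → Aug 31, 2288 (end of Aug, 31 days; 33 left).
−31 → Jul 31, 2288 (end of Jul, 31 days; 2 left).
−2 → Jul 29, 2288.

July 29, 2288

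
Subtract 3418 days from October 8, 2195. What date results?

May 30, 2186

−365 (one year) → Oct 8, 2194 (3053 left).
−365 (one year) → Oct 8, 2193 (2688 left).
−365 (one year) → Oct 8, 2192 (2323 left).
−366 (one year; includes Feb 29, 2192) → Oct 8, 2191 (1957 left).
−365 (one year) → Oct 8, 2190 (1592 left).
−365 (one year) → Oct 8, 2189 (1227 left).
−365 (one year) → Oct 8, 2188 (862 left).
−366 (one year; includes Feb 29, 2188) → Oct 8, 2187 (496 left).
−365 (one year) → Oct 8, 2186 (131 left).
−8 → Sep 30, 2186 (end of Sep, 30 days; 123 left).
−30 → Aug 31, 2186 (end of Aug, 31 days; 93 left).
−31 → Jul 31, 2186 (end of Jul, 31 days; 62 left).
−31 → Jun 30, 2186 (end of Jun, 30 days; 31 left).
−30 → May 31, 2186 (end of May, 31 days; 1 left).
−1 → May 30, 2186.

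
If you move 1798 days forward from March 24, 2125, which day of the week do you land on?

Friday

First find the weekday of Mar 24, 2125. Doomsday rule: the anchor day for the 2100s is Sunday. For year 25: 25÷12 = 2 r 1, and 1÷4 = 0, so 2+1+0 = 3.
Sunday + 3 ≡ Wednesday — that's 2125's doomsday.
In March the doomsday date is Mar 14.
Mar 24 is 10 days after Mar 14; 10 mod 7 = 3, so Wednesday + 3 = Saturday.
1798 mod 7 = 6, so 1798 days after a Saturday is Saturday + 6 = Friday.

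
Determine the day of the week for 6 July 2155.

Doomsday rule: the anchor day for the 2100s is Sunday. For year 55: 55÷12 = 4 r 7, and 7÷4 = 1, so 4+7+1 = 12.
Sunday + 12 ≡ Friday — that's 2155's doomsday.
In July the doomsday date is Jul 11.
Jul 6 is 5 days before Jul 11; 5 mod 7 = 5, so Friday − 5 = Sunday.

Sunday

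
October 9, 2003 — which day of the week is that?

January 1, 2003 is a Wednesday.
Jan 1, 2003 → Feb 1, 2003: 31 days (January has 31).
Feb 1, 2003 → Mar 1, 2003: 28 days (February has 28).
Mar 1, 2003 → Apr 1, 2003: 31 days (March has 31).
Apr 1, 2003 → May 1, 2003: 30 days (April has 30).
May 1, 2003 → Jun 1, 2003: 31 days (May has 31).
Jun 1, 2003 → Jul 1, 2003: 30 days (June has 30).
Jul 1, 2003 → Aug 1, 2003: 31 days (July has 31).
Aug 1, 2003 → Sep 1, 2003: 31 days (August has 31).
Sep 1, 2003 → Oct 1, 2003: 30 days (September has 30).
Oct 1, 2003 → Oct 9, 2003: 8 days.
Total: 281 days.
281 mod 7 = 1, so Wednesday + 1 = Thursday.

Thursday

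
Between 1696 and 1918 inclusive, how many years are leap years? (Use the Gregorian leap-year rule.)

Multiples of 4 in [1696,1918]: 56.
Of those, multiples of 100: 3 (not leap unless ÷400).
Multiples of 400: 0.
Leap years = 56 − 3 + 0 = 53.

53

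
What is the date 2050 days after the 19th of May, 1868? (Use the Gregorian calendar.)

+365 (one year) → May 19, 1869 (1685 left).
+365 (one year) → May 19, 1870 (1320 left).
+365 (one year) → May 19, 1871 (955 left).
+366 (one year; includes Feb 29, 1872) → May 19, 1872 (589 left).
+365 (one year) → May 19, 1873 (224 left).
May has 31 days: +13 → Jun 1, 1873 (211 left).
Jun has 30 days: +30 → Jul 1, 1873 (181 left).
Jul has 31 days: +31 → Aug 1, 1873 (150 left).
Aug has 31 days: +31 → Sep 1, 1873 (119 left).
Sep has 30 days: +30 → Oct 1, 1873 (89 left).
Oct has 31 days: +31 → Nov 1, 1873 (58 left).
Nov has 30 days: +30 → Dec 1, 1873 (28 left).
+28 → Dec 29, 1873.

December 29, 1873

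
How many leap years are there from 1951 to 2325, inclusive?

91

Multiples of 4 in [1951,2325]: 94.
Of those, multiples of 100: 4 (not leap unless ÷400).
Multiples of 400: 1.
Leap years = 94 − 4 + 1 = 91.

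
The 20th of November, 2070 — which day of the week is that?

Thursday

Doomsday rule: the anchor day for the 2000s is Tuesday. For year 70: 70÷12 = 5 r 10, and 10÷4 = 2, so 5+10+2 = 17.
Tuesday + 17 ≡ Friday — that's 2070's doomsday.
In November the doomsday date is Nov 7.
Nov 20 is 13 days after Nov 7; 13 mod 7 = 6, so Friday + 6 = Thursday.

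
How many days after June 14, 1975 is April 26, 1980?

Jun 14, 1975 → Jun 14, 1976: 366 days (Feb 29, 1976 is in that span).
Jun 14, 1976 → Jun 14, 1977: 365 days.
Jun 14, 1977 → Jun 14, 1978: 365 days.
Jun 14, 1978 → Jun 14, 1979: 365 days.
Jun 14, 1979 → Jul 14, 1979: 30 days (June has 30).
Jul 14, 1979 → Aug 14, 1979: 31 days (July has 31).
Aug 14, 1979 → Sep 14, 1979: 31 days (August has 31).
Sep 14, 1979 → Oct 14, 1979: 30 days (September has 30).
Oct 14, 1979 → Nov 14, 1979: 31 days (October has 31).
Nov 14, 1979 → Dec 14, 1979: 30 days (November has 30).
Dec 14, 1979 → Jan 14, 1980: 31 days (December has 31).
Jan 14, 1980 → Feb 14, 1980: 31 days (January has 31).
Feb 14, 1980 → Mar 14, 1980: 29 days (February has 29).
Mar 14, 1980 → Apr 14, 1980: 31 days (March has 31).
Apr 14, 1980 → Apr 26, 1980: 12 days.
Total: 1778 days.

1778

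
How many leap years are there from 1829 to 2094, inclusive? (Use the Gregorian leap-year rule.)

65

Multiples of 4 in [1829,2094]: 66.
Of those, multiples of 100: 2 (not leap unless ÷400).
Multiples of 400: 1.
Leap years = 66 − 2 + 1 = 65.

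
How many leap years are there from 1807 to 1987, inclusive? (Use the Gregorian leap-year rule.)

44

Multiples of 4 in [1807,1987]: 45.
Of those, multiples of 100: 1 (not leap unless ÷400).
Multiples of 400: 0.
Leap years = 45 − 1 + 0 = 44.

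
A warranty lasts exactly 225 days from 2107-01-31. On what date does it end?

September 13, 2107

Jan has 31 days: +1 → Feb 1, 2107 (224 left).
Feb has 28 days: +28 → Mar 1, 2107 (196 left).
Mar has 31 days: +31 → Apr 1, 2107 (165 left).
Apr has 30 days: +30 → May 1, 2107 (135 left).
May has 31 days: +31 → Jun 1, 2107 (104 left).
Jun has 30 days: +30 → Jul 1, 2107 (74 left).
Jul has 31 days: +31 → Aug 1, 2107 (43 left).
Aug has 31 days: +31 → Sep 1, 2107 (12 left).
+12 → Sep 13, 2107.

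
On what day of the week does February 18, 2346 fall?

Monday

Doomsday rule: the anchor day for the 2300s is Wednesday. For year 46: 46÷12 = 3 r 10, and 10÷4 = 2, so 3+10+2 = 15.
Wednesday + 15 ≡ Thursday — that's 2346's doomsday.
In February the doomsday date is Feb 28 (2346 is not a leap year).
Feb 18 is 10 days before Feb 28; 10 mod 7 = 3, so Thursday − 3 = Monday.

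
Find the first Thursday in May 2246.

May 7, 2246

May 1, 2246 is a Friday.
The first Thursday is therefore May 7 (6 days later).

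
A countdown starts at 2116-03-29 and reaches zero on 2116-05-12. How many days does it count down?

44

Mar 29, 2116 → Apr 29, 2116: 31 days (March has 31).
Apr 29, 2116 → May 12, 2116: 13 days.
Total: 44 days.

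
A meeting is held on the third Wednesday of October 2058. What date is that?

October 16, 2058

October 1, 2058 is a Tuesday.
The first Wednesday is therefore October 2 (1 days later).
The third Wednesday is 2 + 2×7 = October 16.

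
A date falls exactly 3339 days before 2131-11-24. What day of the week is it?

Nov 24, 2131 is a Saturday.
3339 mod 7 = 0, so 3339 days before a Saturday is Saturday − 0 = Saturday.

Saturday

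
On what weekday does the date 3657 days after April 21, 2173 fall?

Saturday

First find the weekday of Apr 21, 2173. Doomsday rule: the anchor day for the 2100s is Sunday. For year 73: 73÷12 = 6 r 1, and 1÷4 = 0, so 6+1+0 = 7.
Sunday + 7 ≡ Sunday — that's 2173's doomsday.
In April the doomsday date is Apr 4.
Apr 21 is 17 days after Apr 4; 17 mod 7 = 3, so Sunday + 3 = Wednesday.
3657 mod 7 = 3, so 3657 days after a Wednesday is Wednesday + 3 = Saturday.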